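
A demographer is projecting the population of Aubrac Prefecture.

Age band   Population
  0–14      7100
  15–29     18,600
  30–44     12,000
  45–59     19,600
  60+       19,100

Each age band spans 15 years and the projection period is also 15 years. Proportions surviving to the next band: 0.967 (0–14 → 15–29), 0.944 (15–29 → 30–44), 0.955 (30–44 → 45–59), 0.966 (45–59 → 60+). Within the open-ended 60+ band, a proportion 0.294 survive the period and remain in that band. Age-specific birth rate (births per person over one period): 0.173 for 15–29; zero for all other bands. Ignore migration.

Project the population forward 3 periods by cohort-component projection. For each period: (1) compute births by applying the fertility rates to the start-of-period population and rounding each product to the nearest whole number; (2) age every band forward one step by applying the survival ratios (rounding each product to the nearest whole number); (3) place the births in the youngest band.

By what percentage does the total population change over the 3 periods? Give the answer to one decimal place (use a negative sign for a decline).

-57.6

(Groups numbered youngest = 1 to oldest = 5.)
— Period 1 —
Births: 18600 × 0.173 = 3218
Group 2: 7100 × 0.967 = 6866
Group 3: 18600 × 0.944 = 17558
Group 4: 12000 × 0.955 = 11460
Group 5: 19600 × 0.966 + 19100 × 0.294 = 18934 + 5615 = 24549
Giving 3218 / 6866 / 17558 / 11460 / 24549.
— Period 2 —
Births: 6866 × 0.173 = 1188
Group 2: 3218 × 0.967 = 3112
Group 3: 6866 × 0.944 = 6482
Group 4: 17558 × 0.955 = 16768
Group 5: 11460 × 0.966 + 24549 × 0.294 = 11070 + 7217 = 18287
Giving 1188 / 3112 / 6482 / 16768 / 18287.
— Period 3 —
Births: 3112 × 0.173 = 538
Group 2: 1188 × 0.967 = 1149
Group 3: 3112 × 0.944 = 2938
Group 4: 6482 × 0.955 = 6190
Group 5: 16768 × 0.966 + 18287 × 0.294 = 16198 + 5376 = 21574
Giving 538 / 1149 / 2938 / 6190 / 21574.
Total: 76400 → 32389; change = -44011; percentage change = -57.6%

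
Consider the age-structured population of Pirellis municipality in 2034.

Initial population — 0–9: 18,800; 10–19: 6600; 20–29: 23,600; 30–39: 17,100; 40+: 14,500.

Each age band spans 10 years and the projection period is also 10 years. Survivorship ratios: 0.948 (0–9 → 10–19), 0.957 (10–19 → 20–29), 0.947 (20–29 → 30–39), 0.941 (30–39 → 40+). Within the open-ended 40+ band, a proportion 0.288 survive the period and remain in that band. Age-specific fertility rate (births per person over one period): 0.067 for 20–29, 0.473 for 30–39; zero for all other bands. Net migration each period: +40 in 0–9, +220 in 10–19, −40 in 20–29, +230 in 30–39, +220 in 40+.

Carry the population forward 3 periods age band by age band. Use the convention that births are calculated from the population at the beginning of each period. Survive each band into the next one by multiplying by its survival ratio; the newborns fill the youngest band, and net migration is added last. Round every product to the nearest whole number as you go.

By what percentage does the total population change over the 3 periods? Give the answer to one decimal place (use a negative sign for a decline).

Numbering the bands 1..5 from youngest to oldest:
Period 1.
Births: 23600 × 0.067 = 1581, 17100 × 0.473 = 8088 ⇒ total 9669
Band 2: 18800 × 0.948 = 17822
Band 3: 6600 × 0.957 = 6316
Band 4: 23600 × 0.947 = 22349
Band 5: 17100 × 0.941 + 14500 × 0.288 = 16091 + 4176 = 20267
Net migration: Band 1 + 40 → 9709; Band 2 + 220 → 18042; Band 3 − 40 → 6276; Band 4 + 230 → 22579; Band 5 + 220 → 20487
End of period: [9709, 18042, 6276, 22579, 20487]
Period 2.
Births: 6276 × 0.067 = 420, 22579 × 0.473 = 10680 ⇒ total 11100
Band 2: 9709 × 0.948 = 9204
Band 3: 18042 × 0.957 = 17266
Band 4: 6276 × 0.947 = 5943
Band 5: 22579 × 0.941 + 20487 × 0.288 = 21247 + 5900 = 27147
Net migration: Band 1 + 40 → 11140; Band 2 + 220 → 9424; Band 3 − 40 → 17226; Band 4 + 230 → 6173; Band 5 + 220 → 27367
End of period: [11140, 9424, 17226, 6173, 27367]
Period 3.
Births: 17226 × 0.067 = 1154, 6173 × 0.473 = 2920 ⇒ total 4074
Band 2: 11140 × 0.948 = 10561
Band 3: 9424 × 0.957 = 9019
Band 4: 17226 × 0.947 = 16313
Band 5: 6173 × 0.941 + 27367 × 0.288 = 5809 + 7882 = 13691
Net migration: Band 1 + 40 → 4114; Band 2 + 220 → 10781; Band 3 − 40 → 8979; Band 4 + 230 → 16543; Band 5 + 220 → 13911
End of period: [4114, 10781, 8979, 16543, 13911]
Total: 80600 → 54328; change = -26272; percentage change = -32.6%

-32.6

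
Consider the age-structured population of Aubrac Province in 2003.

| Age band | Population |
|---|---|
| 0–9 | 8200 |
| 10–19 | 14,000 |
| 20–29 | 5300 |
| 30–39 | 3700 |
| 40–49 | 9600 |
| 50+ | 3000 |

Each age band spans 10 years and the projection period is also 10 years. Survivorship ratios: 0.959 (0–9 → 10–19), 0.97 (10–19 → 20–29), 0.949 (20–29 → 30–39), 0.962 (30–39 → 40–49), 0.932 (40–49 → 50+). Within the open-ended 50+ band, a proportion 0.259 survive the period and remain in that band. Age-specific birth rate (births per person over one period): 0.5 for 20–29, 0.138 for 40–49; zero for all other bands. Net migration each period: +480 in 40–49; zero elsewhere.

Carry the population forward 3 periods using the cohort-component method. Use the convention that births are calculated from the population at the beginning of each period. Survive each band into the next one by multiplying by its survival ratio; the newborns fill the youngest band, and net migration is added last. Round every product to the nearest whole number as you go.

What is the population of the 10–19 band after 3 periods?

7046

Let group 1 be 0–9 through group 6 = 50+.
[period 1]
Births: 5300 × 0.5 = 2650 ; 9600 × 0.138 = 1325 → total 3975
Group 2: 8200 × 0.959 = 7864
Group 3: 14000 × 0.97 = 13580
Group 4: 5300 × 0.949 = 5030
Group 5: 3700 × 0.962 = 3559
Group 6: 9600 × 0.932 + 3000 × 0.259 = 8947 + 777 = 9724
Net migration: Group 5 + 480 → 4039
End of period: [3975, 7864, 13580, 5030, 4039, 9724]
[period 2]
Births: 13580 × 0.5 = 6790 ; 4039 × 0.138 = 557 → total 7347
Group 2: 3975 × 0.959 = 3812
Group 3: 7864 × 0.97 = 7628
Group 4: 13580 × 0.949 = 12887
Group 5: 5030 × 0.962 = 4839
Group 6: 4039 × 0.932 + 9724 × 0.259 = 3764 + 2519 = 6283
Net migration: Group 5 + 480 → 5319
End of period: [7347, 3812, 7628, 12887, 5319, 6283]
[period 3]
Births: 7628 × 0.5 = 3814 ; 5319 × 0.138 = 734 → total 4548
Group 2: 7347 × 0.959 = 7046
Group 3: 3812 × 0.97 = 3698
Group 4: 7628 × 0.949 = 7239
Group 5: 12887 × 0.962 = 12397
Group 6: 5319 × 0.932 + 6283 × 0.259 = 4957 + 1627 = 6584
Net migration: Group 5 + 480 → 12877
End of period: [4548, 7046, 3698, 7239, 12877, 6584]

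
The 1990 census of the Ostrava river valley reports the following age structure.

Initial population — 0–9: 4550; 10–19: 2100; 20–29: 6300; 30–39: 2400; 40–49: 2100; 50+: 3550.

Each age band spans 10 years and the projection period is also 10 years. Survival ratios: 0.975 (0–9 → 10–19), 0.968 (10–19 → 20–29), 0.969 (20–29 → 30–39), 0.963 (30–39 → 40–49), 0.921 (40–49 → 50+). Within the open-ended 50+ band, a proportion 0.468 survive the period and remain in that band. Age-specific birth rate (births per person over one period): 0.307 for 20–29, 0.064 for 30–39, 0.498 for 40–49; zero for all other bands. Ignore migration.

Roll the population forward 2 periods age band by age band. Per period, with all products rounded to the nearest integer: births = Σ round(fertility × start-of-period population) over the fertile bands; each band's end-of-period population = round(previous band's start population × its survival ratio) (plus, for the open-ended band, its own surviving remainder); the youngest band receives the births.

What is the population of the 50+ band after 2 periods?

Call the groups 1 to 6, youngest first.
Period 1.
Births: 6300 × 0.307 = 1934, 2400 × 0.064 = 154, 2100 × 0.498 = 1046 → 3134
Group 2: 4550 × 0.975 = 4436
Group 3: 2100 × 0.968 = 2033
Group 4: 6300 × 0.969 = 6105
Group 5: 2400 × 0.963 = 2311
Group 6: 2100 × 0.921 + 3550 × 0.468 = 1934 + 1661 = 3595
Population now: 0–9=3134, 10–19=4436, 20–29=2033, 30–39=6105, 40–49=2311, 50+=3595
Period 2.
Births: 2033 × 0.307 = 624, 6105 × 0.064 = 391, 2311 × 0.498 = 1151 → 2166
Group 2: 3134 × 0.975 = 3056
Group 3: 4436 × 0.968 = 4294
Group 4: 2033 × 0.969 = 1970
Group 5: 6105 × 0.963 = 5879
Group 6: 2311 × 0.921 + 3595 × 0.468 = 2128 + 1682 = 3810
Population now: 0–9=2166, 10–19=3056, 20–29=4294, 30–39=1970, 40–49=5879, 50+=3810

3810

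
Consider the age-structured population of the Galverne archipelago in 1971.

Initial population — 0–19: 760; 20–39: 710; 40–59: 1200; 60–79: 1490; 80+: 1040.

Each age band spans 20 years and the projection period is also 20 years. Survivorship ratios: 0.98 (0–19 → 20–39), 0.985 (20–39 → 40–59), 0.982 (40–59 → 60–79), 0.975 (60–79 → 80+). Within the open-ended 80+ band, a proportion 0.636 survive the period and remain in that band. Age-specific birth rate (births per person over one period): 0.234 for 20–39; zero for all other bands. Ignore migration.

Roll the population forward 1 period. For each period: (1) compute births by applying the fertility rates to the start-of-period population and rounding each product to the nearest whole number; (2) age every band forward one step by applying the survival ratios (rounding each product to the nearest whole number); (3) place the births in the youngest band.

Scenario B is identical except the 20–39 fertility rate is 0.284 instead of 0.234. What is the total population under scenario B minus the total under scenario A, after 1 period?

[period 1]
Births: 710 × 0.234 = 166
20–39: 760 × 0.98 = 745
40–59: 710 × 0.985 = 699
60–79: 1200 × 0.982 = 1178
80+: 1490 × 0.975 + 1040 × 0.636 = 1453 + 661 = 2114
Giving 166 / 745 / 699 / 1178 / 2114.
Scenario A total after 1 period: 4902
Scenario B projection —
[period 1]
Births: 710 × 0.284 = 202
20–39: 760 × 0.98 = 745
40–59: 710 × 0.985 = 699
60–79: 1200 × 0.982 = 1178
80+: 1490 × 0.975 + 1040 × 0.636 = 1453 + 661 = 2114
Giving 202 / 745 / 699 / 1178 / 2114.
Scenario B total after 1 period: 4938
Difference B − A = 4938 − 4902 = 36

36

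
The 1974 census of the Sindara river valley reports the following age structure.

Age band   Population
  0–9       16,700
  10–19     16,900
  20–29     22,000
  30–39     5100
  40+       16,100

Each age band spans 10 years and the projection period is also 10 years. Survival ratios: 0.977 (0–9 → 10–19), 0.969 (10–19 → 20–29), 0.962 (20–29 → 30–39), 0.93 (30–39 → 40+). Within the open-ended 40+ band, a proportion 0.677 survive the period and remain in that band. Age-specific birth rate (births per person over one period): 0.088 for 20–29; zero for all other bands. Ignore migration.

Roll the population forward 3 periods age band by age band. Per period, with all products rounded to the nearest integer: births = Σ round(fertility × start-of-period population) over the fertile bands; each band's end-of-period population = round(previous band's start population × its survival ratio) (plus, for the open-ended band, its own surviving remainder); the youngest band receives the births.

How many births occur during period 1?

Numbering the groups 1..5 from youngest to oldest:
Period 1:
Births: 22000 × 0.088 = 1936
Group 2: 16700 × 0.977 = 16316
Group 3: 16900 × 0.969 = 16376
Group 4: 22000 × 0.962 = 21164
Group 5: 5100 × 0.93 + 16100 × 0.677 = 4743 + 10900 = 15643
Population now: 0–9=1936, 10–19=16316, 20–29=16376, 30–39=21164, 40+=15643

1936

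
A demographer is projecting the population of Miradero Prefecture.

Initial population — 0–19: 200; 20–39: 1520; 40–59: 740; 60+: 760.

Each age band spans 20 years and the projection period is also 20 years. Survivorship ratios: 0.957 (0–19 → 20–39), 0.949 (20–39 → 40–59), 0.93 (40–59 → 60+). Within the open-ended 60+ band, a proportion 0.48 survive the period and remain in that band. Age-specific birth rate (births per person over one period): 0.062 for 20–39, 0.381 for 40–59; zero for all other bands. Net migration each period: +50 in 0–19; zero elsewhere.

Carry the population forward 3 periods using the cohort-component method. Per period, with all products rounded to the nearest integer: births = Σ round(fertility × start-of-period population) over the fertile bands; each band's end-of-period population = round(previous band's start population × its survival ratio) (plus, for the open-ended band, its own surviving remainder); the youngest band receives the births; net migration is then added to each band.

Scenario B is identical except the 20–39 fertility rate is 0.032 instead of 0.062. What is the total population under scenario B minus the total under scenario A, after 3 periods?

-60

[period 1]
Births: 1520 × 0.062 = 94 ; 740 × 0.381 = 282 — total 376
20–39: 200 × 0.957 = 191
40–59: 1520 × 0.949 = 1442
60+: 740 × 0.93 + 760 × 0.48 = 688 + 365 = 1053
Net migration: 0–19 + 50 → 426
End of period: [426, 191, 1442, 1053]
[period 2]
Births: 191 × 0.062 = 12 ; 1442 × 0.381 = 549 — total 561
20–39: 426 × 0.957 = 408
40–59: 191 × 0.949 = 181
60+: 1442 × 0.93 + 1053 × 0.48 = 1341 + 505 = 1846
Net migration: 0–19 + 50 → 611
End of period: [611, 408, 181, 1846]
[period 3]
Births: 408 × 0.062 = 25 ; 181 × 0.381 = 69 — total 94
20–39: 611 × 0.957 = 585
40–59: 408 × 0.949 = 387
60+: 181 × 0.93 + 1846 × 0.48 = 168 + 886 = 1054
Net migration: 0–19 + 50 → 144
End of period: [144, 585, 387, 1054]
Scenario A total after 3 periods: 2170
Scenario B projection —
[period 1]
Births: 1520 × 0.032 = 49 ; 740 × 0.381 = 282 — total 331
20–39: 200 × 0.957 = 191
40–59: 1520 × 0.949 = 1442
60+: 740 × 0.93 + 760 × 0.48 = 688 + 365 = 1053
Net migration: 0–19 + 50 → 381
End of period: [381, 191, 1442, 1053]
[period 2]
Births: 191 × 0.032 = 6 ; 1442 × 0.381 = 549 — total 555
20–39: 381 × 0.957 = 365
40–59: 191 × 0.949 = 181
60+: 1442 × 0.93 + 1053 × 0.48 = 1341 + 505 = 1846
Net migration: 0–19 + 50 → 605
End of period: [605, 365, 181, 1846]
[period 3]
Births: 365 × 0.032 = 12 ; 181 × 0.381 = 69 — total 81
20–39: 605 × 0.957 = 579
40–59: 365 × 0.949 = 346
60+: 181 × 0.93 + 1846 × 0.48 = 168 + 886 = 1054
Net migration: 0–19 + 50 → 131
End of period: [131, 579, 346, 1054]
Scenario B total after 3 periods: 2110
Difference B − A = 2110 − 2170 = -60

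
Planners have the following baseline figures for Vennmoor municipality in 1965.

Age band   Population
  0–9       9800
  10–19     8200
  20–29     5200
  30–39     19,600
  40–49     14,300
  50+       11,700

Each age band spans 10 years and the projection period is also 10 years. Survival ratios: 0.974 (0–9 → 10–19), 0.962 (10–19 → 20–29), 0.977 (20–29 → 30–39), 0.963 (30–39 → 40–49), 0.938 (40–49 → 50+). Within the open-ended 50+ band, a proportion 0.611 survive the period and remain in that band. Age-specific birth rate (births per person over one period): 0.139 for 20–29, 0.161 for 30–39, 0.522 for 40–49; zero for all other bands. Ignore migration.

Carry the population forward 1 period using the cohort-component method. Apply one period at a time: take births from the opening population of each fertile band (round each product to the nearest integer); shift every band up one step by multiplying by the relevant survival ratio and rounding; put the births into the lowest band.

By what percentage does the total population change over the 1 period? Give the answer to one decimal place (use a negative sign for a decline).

6.5

Period 1.
Births: 5200 * 0.139 = 723 ; 19600 * 0.161 = 3156 ; 14300 * 0.522 = 7465 — total 11344
10–19: 9800 * 0.974 = 9545
20–29: 8200 * 0.962 = 7888
30–39: 5200 * 0.977 = 5080
40–49: 19600 * 0.963 = 18875
50+: 14300 * 0.938 + 11700 * 0.611 = 13413 + 7149 = 20562
Giving 11344 / 9545 / 7888 / 5080 / 18875 / 20562.
Total: 68800 → 73294; change = 4494; percentage change = 6.5%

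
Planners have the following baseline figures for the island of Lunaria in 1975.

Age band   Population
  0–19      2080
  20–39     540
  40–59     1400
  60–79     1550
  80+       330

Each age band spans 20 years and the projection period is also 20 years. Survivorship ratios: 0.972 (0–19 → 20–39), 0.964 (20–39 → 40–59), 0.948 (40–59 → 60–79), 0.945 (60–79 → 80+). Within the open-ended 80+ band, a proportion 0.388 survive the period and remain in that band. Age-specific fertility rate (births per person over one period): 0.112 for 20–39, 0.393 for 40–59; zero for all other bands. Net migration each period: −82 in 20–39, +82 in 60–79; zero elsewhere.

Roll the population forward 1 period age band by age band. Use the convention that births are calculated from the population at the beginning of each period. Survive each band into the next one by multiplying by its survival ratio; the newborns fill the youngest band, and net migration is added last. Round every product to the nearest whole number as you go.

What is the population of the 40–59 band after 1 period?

Let group 1 be 0–19 through group 5 = 80+.
Period 1:
Births: 540 * 0.112 = 60, 1400 * 0.393 = 550 → total 610
Group 2: 2080 * 0.972 = 2022
Group 3: 540 * 0.964 = 521
Group 4: 1400 * 0.948 = 1327
Group 5: 1550 * 0.945 + 330 * 0.388 = 1465 + 128 = 1593
Net migration: Group 2 − 82 → 1940; Group 4 + 82 → 1409
Population now: 0–19=610, 20–39=1940, 40–59=521, 60–79=1409, 80+=1593

521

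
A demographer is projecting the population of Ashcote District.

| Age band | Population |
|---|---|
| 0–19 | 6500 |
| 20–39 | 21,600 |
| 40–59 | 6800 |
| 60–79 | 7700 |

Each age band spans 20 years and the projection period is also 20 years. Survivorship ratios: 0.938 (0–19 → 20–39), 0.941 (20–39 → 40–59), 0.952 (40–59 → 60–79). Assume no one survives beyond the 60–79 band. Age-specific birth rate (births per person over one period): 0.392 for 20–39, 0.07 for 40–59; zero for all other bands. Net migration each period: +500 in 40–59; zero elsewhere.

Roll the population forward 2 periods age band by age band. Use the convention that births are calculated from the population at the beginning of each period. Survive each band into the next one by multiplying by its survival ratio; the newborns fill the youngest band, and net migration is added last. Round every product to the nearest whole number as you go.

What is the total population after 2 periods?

38300

(Groups numbered youngest = 1 to oldest = 4.)
Period 1.
Births: 21600 × 0.392 = 8467 ; 6800 × 0.07 = 476 → total 8943
Group 2: 6500 × 0.938 = 6097
Group 3: 21600 × 0.941 = 20326
Group 4: 6800 × 0.952 = 6474
Net migration: Group 3 + 500 → 20826
→ [8943, 6097, 20826, 6474]
Period 2.
Births: 6097 × 0.392 = 2390 ; 20826 × 0.07 = 1458 → total 3848
Group 2: 8943 × 0.938 = 8389
Group 3: 6097 × 0.941 = 5737
Group 4: 20826 × 0.952 = 19826
Net migration: Group 3 + 500 → 6237
→ [3848, 8389, 6237, 19826]
Total after period 2: 3848 + 8389 + 6237 + 19826 = 38300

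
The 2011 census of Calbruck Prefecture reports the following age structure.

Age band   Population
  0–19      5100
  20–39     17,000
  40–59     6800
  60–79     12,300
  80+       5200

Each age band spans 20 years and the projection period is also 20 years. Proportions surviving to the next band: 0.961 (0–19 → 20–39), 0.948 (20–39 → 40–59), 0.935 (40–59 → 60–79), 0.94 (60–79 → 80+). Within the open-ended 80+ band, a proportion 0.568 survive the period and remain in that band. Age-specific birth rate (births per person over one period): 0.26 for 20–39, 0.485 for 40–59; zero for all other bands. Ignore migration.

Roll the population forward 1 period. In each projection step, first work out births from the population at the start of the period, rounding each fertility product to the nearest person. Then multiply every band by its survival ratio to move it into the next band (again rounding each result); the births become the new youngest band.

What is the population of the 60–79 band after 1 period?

Period 1.
Births: 17000 * 0.26 = 4420, 6800 * 0.485 = 3298 → total 7718
20–39: 5100 * 0.961 = 4901
40–59: 17000 * 0.948 = 16116
60–79: 6800 * 0.935 = 6358
80+: 12300 * 0.94 + 5200 * 0.568 = 11562 + 2954 = 14516
Giving 7718 / 4901 / 16116 / 6358 / 14516.

6358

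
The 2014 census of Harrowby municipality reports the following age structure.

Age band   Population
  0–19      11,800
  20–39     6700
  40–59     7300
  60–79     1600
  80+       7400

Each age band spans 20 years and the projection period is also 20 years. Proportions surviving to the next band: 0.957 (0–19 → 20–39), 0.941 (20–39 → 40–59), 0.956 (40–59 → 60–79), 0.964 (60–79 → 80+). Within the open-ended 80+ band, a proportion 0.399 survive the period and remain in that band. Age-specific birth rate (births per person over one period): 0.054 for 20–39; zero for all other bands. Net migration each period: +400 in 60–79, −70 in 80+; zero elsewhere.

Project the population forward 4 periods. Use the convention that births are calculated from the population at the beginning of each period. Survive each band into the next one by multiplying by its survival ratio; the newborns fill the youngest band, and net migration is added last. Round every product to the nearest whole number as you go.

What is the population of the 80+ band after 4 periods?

13956

Period 1:
Births: 6700 × 0.054 = 362
20–39: 11800 × 0.957 = 11293
40–59: 6700 × 0.941 = 6305
60–79: 7300 × 0.956 = 6979
80+: 1600 × 0.964 + 7400 × 0.399 = 1542 + 2953 = 4495
Net migration: 60–79 + 400 → 7379; 80+ − 70 → 4425
→ [362, 11293, 6305, 7379, 4425]
Period 2:
Births: 11293 × 0.054 = 610
20–39: 362 × 0.957 = 346
40–59: 11293 × 0.941 = 10627
60–79: 6305 × 0.956 = 6028
80+: 7379 × 0.964 + 4425 × 0.399 = 7113 + 1766 = 8879
Net migration: 60–79 + 400 → 6428; 80+ − 70 → 8809
→ [610, 346, 10627, 6428, 8809]
Period 3:
Births: 346 × 0.054 = 19
20–39: 610 × 0.957 = 584
40–59: 346 × 0.941 = 326
60–79: 10627 × 0.956 = 10159
80+: 6428 × 0.964 + 8809 × 0.399 = 6197 + 3515 = 9712
Net migration: 60–79 + 400 → 10559; 80+ − 70 → 9642
→ [19, 584, 326, 10559, 9642]
Period 4:
Births: 584 × 0.054 = 32
20–39: 19 × 0.957 = 18
40–59: 584 × 0.941 = 550
60–79: 326 × 0.956 = 312
80+: 10559 × 0.964 + 9642 × 0.399 = 10179 + 3847 = 14026
Net migration: 60–79 + 400 → 712; 80+ − 70 → 13956
→ [32, 18, 550, 712, 13956]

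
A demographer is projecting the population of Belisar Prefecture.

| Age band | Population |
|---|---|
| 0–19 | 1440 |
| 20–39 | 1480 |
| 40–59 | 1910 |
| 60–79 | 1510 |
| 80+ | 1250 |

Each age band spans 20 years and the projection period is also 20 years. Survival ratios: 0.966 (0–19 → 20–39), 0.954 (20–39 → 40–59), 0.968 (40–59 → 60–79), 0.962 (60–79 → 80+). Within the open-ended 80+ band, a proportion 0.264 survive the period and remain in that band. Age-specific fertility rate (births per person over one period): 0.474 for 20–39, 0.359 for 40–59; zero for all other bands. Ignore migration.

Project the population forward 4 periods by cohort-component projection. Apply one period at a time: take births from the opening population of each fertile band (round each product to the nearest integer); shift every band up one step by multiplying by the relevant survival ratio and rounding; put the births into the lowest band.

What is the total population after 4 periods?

6119

— Period 1 —
Births: 1480 × 0.474 = 702, 1910 × 0.359 = 686 — total 1388
20–39: 1440 × 0.966 = 1391
40–59: 1480 × 0.954 = 1412
60–79: 1910 × 0.968 = 1849
80+: 1510 × 0.962 + 1250 × 0.264 = 1453 + 330 = 1783
End of period: [1388, 1391, 1412, 1849, 1783]
— Period 2 —
Births: 1391 × 0.474 = 659, 1412 × 0.359 = 507 — total 1166
20–39: 1388 × 0.966 = 1341
40–59: 1391 × 0.954 = 1327
60–79: 1412 × 0.968 = 1367
80+: 1849 × 0.962 + 1783 × 0.264 = 1779 + 471 = 2250
End of period: [1166, 1341, 1327, 1367, 2250]
— Period 3 —
Births: 1341 × 0.474 = 636, 1327 × 0.359 = 476 — total 1112
20–39: 1166 × 0.966 = 1126
40–59: 1341 × 0.954 = 1279
60–79: 1327 × 0.968 = 1285
80+: 1367 × 0.962 + 2250 × 0.264 = 1315 + 594 = 1909
End of period: [1112, 1126, 1279, 1285, 1909]
— Period 4 —
Births: 1126 × 0.474 = 534, 1279 × 0.359 = 459 — total 993
20–39: 1112 × 0.966 = 1074
40–59: 1126 × 0.954 = 1074
60–79: 1279 × 0.968 = 1238
80+: 1285 × 0.962 + 1909 × 0.264 = 1236 + 504 = 1740
End of period: [993, 1074, 1074, 1238, 1740]
Total after period 4: 993 + 1074 + 1074 + 1238 + 1740 = 6119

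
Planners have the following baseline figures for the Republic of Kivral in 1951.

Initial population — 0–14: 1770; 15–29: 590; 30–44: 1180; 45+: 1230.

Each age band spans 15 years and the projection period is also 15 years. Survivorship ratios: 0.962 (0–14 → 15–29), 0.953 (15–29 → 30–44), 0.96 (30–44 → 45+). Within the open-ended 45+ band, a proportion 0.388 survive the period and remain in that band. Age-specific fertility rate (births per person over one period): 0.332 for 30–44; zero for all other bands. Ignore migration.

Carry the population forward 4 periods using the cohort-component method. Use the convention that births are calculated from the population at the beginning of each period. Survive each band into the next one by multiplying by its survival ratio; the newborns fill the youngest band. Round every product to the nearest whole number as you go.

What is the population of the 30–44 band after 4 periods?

(Bands numbered youngest = 1 to oldest = 4.)
Period 1:
Births: 1180 × 0.332 = 392
Band 2: 1770 × 0.962 = 1703
Band 3: 590 × 0.953 = 562
Band 4: 1180 × 0.96 + 1230 × 0.388 = 1133 + 477 = 1610
→ [392, 1703, 562, 1610]
Period 2:
Births: 562 × 0.332 = 187
Band 2: 392 × 0.962 = 377
Band 3: 1703 × 0.953 = 1623
Band 4: 562 × 0.96 + 1610 × 0.388 = 540 + 625 = 1165
→ [187, 377, 1623, 1165]
Period 3:
Births: 1623 × 0.332 = 539
Band 2: 187 × 0.962 = 180
Band 3: 377 × 0.953 = 359
Band 4: 1623 × 0.96 + 1165 × 0.388 = 1558 + 452 = 2010
→ [539, 180, 359, 2010]
Period 4:
Births: 359 × 0.332 = 119
Band 2: 539 × 0.962 = 519
Band 3: 180 × 0.953 = 172
Band 4: 359 × 0.96 + 2010 × 0.388 = 345 + 780 = 1125
→ [119, 519, 172, 1125]

172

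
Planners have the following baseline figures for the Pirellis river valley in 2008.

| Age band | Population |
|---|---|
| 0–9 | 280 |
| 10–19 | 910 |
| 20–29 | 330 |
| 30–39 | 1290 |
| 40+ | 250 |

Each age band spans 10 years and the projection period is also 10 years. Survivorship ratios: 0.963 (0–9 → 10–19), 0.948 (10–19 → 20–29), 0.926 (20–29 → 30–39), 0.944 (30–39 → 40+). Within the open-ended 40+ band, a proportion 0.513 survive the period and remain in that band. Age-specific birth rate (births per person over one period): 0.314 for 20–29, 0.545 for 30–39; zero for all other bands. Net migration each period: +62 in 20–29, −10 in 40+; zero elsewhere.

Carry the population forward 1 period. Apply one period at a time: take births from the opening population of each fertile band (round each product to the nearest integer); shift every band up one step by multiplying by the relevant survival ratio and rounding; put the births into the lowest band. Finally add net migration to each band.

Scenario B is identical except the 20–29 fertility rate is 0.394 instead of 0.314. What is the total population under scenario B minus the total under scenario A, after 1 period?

26

— Period 1 —
Births: 330 * 0.314 = 104  |  1290 * 0.545 = 703 — total 807
10–19: 280 * 0.963 = 270
20–29: 910 * 0.948 = 863
30–39: 330 * 0.926 = 306
40+: 1290 * 0.944 + 250 * 0.513 = 1218 + 128 = 1346
Net migration: 20–29 + 62 → 925; 40+ − 10 → 1336
End of period: [807, 270, 925, 306, 1336]
Scenario A total after 1 period: 3644
Scenario B projection —
— Period 1 —
Births: 330 * 0.394 = 130  |  1290 * 0.545 = 703 — total 833
10–19: 280 * 0.963 = 270
20–29: 910 * 0.948 = 863
30–39: 330 * 0.926 = 306
40+: 1290 * 0.944 + 250 * 0.513 = 1218 + 128 = 1346
Net migration: 20–29 + 62 → 925; 40+ − 10 → 1336
End of period: [833, 270, 925, 306, 1336]
Scenario B total after 1 period: 3670
Difference B − A = 3670 − 3644 = 26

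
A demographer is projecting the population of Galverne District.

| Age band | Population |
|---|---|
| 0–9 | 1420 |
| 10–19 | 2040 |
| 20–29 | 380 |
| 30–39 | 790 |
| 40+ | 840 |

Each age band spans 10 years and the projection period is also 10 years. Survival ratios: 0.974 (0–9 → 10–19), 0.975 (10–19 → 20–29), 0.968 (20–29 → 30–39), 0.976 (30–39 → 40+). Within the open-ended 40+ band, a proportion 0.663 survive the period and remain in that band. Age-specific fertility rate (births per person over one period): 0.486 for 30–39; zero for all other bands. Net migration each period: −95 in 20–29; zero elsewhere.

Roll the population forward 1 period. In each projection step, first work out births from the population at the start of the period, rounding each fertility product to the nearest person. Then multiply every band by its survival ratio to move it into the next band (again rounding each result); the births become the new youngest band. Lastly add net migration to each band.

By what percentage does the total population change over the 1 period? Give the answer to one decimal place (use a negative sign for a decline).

-2.1

[period 1]
Births: 790 * 0.486 = 384
10–19: 1420 * 0.974 = 1383
20–29: 2040 * 0.975 = 1989
30–39: 380 * 0.968 = 368
40+: 790 * 0.976 + 840 * 0.663 = 771 + 557 = 1328
Net migration: 20–29 − 95 → 1894
End of period: [384, 1383, 1894, 368, 1328]
Total: 5470 → 5357; change = -113; percentage change = -2.1%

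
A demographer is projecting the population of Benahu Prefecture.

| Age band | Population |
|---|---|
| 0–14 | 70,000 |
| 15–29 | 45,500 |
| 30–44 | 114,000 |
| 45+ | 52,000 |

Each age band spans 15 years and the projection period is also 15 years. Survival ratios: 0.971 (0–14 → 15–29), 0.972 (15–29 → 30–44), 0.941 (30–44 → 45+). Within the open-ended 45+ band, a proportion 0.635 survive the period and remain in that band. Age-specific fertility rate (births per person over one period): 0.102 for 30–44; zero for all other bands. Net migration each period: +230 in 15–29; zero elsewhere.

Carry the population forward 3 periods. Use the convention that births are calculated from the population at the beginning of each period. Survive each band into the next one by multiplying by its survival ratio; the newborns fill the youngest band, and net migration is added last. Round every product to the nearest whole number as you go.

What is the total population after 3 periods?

167946

Period 1:
Births: 114000 * 0.102 = 11628
15–29: 70000 * 0.971 = 67970
30–44: 45500 * 0.972 = 44226
45+: 114000 * 0.941 + 52000 * 0.635 = 107274 + 33020 = 140294
Net migration: 15–29 + 230 → 68200
→ [11628, 68200, 44226, 140294]
Period 2:
Births: 44226 * 0.102 = 4511
15–29: 11628 * 0.971 = 11291
30–44: 68200 * 0.972 = 66290
45+: 44226 * 0.941 + 140294 * 0.635 = 41617 + 89087 = 130704
Net migration: 15–29 + 230 → 11521
→ [4511, 11521, 66290, 130704]
Period 3:
Births: 66290 * 0.102 = 6762
15–29: 4511 * 0.971 = 4380
30–44: 11521 * 0.972 = 11198
45+: 66290 * 0.941 + 130704 * 0.635 = 62379 + 82997 = 145376
Net migration: 15–29 + 230 → 4610
→ [6762, 4610, 11198, 145376]
Total after period 3: 6762 + 4610 + 11198 + 145376 = 167946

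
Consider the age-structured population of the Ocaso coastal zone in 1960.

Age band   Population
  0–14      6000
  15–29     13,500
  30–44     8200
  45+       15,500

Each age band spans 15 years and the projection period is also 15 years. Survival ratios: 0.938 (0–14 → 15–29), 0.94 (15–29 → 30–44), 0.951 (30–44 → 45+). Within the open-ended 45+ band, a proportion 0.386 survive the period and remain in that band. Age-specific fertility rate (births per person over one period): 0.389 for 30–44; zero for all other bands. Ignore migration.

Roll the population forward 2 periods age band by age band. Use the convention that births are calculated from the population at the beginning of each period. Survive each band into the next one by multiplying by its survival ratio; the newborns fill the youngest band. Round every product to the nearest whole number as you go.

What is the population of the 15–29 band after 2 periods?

Period 1:
Births: 8200 × 0.389 = 3190
15–29: 6000 × 0.938 = 5628
30–44: 13500 × 0.94 = 12690
45+: 8200 × 0.951 + 15500 × 0.386 = 7798 + 5983 = 13781
End of period: [3190, 5628, 12690, 13781]
Period 2:
Births: 12690 × 0.389 = 4936
15–29: 3190 × 0.938 = 2992
30–44: 5628 × 0.94 = 5290
45+: 12690 × 0.951 + 13781 × 0.386 = 12068 + 5319 = 17387
End of period: [4936, 2992, 5290, 17387]

2992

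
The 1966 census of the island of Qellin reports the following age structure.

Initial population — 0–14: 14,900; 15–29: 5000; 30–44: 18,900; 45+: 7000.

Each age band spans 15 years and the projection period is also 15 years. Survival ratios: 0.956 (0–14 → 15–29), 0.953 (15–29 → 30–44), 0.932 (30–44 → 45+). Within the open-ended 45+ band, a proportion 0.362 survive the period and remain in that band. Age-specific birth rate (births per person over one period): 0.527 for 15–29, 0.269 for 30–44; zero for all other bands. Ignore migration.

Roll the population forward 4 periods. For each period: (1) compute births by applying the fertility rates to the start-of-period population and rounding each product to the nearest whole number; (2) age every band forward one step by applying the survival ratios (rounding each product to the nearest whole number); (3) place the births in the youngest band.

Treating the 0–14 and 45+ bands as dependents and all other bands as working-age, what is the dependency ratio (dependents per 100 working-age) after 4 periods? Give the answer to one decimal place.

124.8

Let band 1 be 0–14 through band 4 = 45+.
[period 1]
Births: 5000 * 0.527 = 2635, 18900 * 0.269 = 5084 ⇒ total 7719
Band 2: 14900 * 0.956 = 14244
Band 3: 5000 * 0.953 = 4765
Band 4: 18900 * 0.932 + 7000 * 0.362 = 17615 + 2534 = 20149
Population now: 0–14=7719, 15–29=14244, 30–44=4765, 45+=20149
[period 2]
Births: 14244 * 0.527 = 7507, 4765 * 0.269 = 1282 ⇒ total 8789
Band 2: 7719 * 0.956 = 7379
Band 3: 14244 * 0.953 = 13575
Band 4: 4765 * 0.932 + 20149 * 0.362 = 4441 + 7294 = 11735
Population now: 0–14=8789, 15–29=7379, 30–44=13575, 45+=11735
[period 3]
Births: 7379 * 0.527 = 3889, 13575 * 0.269 = 3652 ⇒ total 7541
Band 2: 8789 * 0.956 = 8402
Band 3: 7379 * 0.953 = 7032
Band 4: 13575 * 0.932 + 11735 * 0.362 = 12652 + 4248 = 16900
Population now: 0–14=7541, 15–29=8402, 30–44=7032, 45+=16900
[period 4]
Births: 8402 * 0.527 = 4428, 7032 * 0.269 = 1892 ⇒ total 6320
Band 2: 7541 * 0.956 = 7209
Band 3: 8402 * 0.953 = 8007
Band 4: 7032 * 0.932 + 16900 * 0.362 = 6554 + 6118 = 12672
Population now: 0–14=6320, 15–29=7209, 30–44=8007, 45+=12672
Dependents (band 0–14 + band 45+) = 6320 + 12672 = 18992; working-age = 15216; ratio = 18992/15216 × 100 = 124.8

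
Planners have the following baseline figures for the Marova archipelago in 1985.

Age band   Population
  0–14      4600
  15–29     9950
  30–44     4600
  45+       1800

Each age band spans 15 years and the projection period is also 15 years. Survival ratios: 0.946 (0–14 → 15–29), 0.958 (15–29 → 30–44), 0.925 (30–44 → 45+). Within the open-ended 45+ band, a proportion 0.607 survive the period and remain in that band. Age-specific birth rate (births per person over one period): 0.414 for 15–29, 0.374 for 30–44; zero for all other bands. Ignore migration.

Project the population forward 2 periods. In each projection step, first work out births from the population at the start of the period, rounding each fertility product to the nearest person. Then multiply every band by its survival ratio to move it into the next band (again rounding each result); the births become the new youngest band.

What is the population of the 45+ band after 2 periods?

Let group 1 be 0–14 through group 4 = 45+.
— Period 1 —
Births: 9950 × 0.414 = 4119 ; 4600 × 0.374 = 1720 — total 5839
Group 2: 4600 × 0.946 = 4352
Group 3: 9950 × 0.958 = 9532
Group 4: 4600 × 0.925 + 1800 × 0.607 = 4255 + 1093 = 5348
Giving 5839 / 4352 / 9532 / 5348.
— Period 2 —
Births: 4352 × 0.414 = 1802 ; 9532 × 0.374 = 3565 — total 5367
Group 2: 5839 × 0.946 = 5524
Group 3: 4352 × 0.958 = 4169
Group 4: 9532 × 0.925 + 5348 × 0.607 = 8817 + 3246 = 12063
Giving 5367 / 5524 / 4169 / 12063.

12063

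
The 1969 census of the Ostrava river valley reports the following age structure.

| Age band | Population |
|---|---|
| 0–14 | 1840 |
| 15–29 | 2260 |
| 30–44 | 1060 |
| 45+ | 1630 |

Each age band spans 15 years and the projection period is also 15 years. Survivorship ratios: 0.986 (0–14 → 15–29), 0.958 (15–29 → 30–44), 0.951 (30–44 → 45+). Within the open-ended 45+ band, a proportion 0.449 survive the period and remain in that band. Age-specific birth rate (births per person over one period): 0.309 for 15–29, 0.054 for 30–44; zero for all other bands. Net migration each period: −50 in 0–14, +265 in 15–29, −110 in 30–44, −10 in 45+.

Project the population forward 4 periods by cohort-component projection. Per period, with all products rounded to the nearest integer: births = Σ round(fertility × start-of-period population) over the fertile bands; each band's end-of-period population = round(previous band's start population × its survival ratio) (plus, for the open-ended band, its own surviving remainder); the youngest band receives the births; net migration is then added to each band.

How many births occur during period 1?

Let band 1 be 0–14 through band 4 = 45+.
— Period 1 —
Births: 2260 × 0.309 = 698  |  1060 × 0.054 = 57 → total 755
Band 2: 1840 × 0.986 = 1814
Band 3: 2260 × 0.958 = 2165
Band 4: 1060 × 0.951 + 1630 × 0.449 = 1008 + 732 = 1740
Net migration: Band 1 − 50 → 705; Band 2 + 265 → 2079; Band 3 − 110 → 2055; Band 4 − 10 → 1730
End of period: [705, 2079, 2055, 1730]

755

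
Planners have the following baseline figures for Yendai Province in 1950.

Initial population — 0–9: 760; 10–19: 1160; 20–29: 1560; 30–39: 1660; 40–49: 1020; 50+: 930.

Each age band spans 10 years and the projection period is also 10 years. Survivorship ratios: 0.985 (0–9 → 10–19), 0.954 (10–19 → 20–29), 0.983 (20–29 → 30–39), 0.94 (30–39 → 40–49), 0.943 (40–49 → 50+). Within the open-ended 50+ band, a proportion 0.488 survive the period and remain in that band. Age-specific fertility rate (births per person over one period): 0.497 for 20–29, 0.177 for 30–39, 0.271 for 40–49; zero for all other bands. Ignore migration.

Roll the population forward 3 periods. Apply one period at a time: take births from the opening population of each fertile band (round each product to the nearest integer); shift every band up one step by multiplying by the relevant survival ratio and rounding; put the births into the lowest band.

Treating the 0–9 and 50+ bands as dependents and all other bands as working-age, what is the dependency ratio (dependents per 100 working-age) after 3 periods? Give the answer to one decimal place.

Period 1:
Births: 1560 × 0.497 = 775  |  1660 × 0.177 = 294  |  1020 × 0.271 = 276 → total 1345
10–19: 760 × 0.985 = 749
20–29: 1160 × 0.954 = 1107
30–39: 1560 × 0.983 = 1533
40–49: 1660 × 0.94 = 1560
50+: 1020 × 0.943 + 930 × 0.488 = 962 + 454 = 1416
End of period: [1345, 749, 1107, 1533, 1560, 1416]
Period 2:
Births: 1107 × 0.497 = 550  |  1533 × 0.177 = 271  |  1560 × 0.271 = 423 → total 1244
10–19: 1345 × 0.985 = 1325
20–29: 749 × 0.954 = 715
30–39: 1107 × 0.983 = 1088
40–49: 1533 × 0.94 = 1441
50+: 1560 × 0.943 + 1416 × 0.488 = 1471 + 691 = 2162
End of period: [1244, 1325, 715, 1088, 1441, 2162]
Period 3:
Births: 715 × 0.497 = 355  |  1088 × 0.177 = 193  |  1441 × 0.271 = 391 → total 939
10–19: 1244 × 0.985 = 1225
20–29: 1325 × 0.954 = 1264
30–39: 715 × 0.983 = 703
40–49: 1088 × 0.94 = 1023
50+: 1441 × 0.943 + 2162 × 0.488 = 1359 + 1055 = 2414
End of period: [939, 1225, 1264, 703, 1023, 2414]
Dependents (band 0–9 + band 50+) = 939 + 2414 = 3353; working-age = 4215; ratio = 3353/4215 × 100 = 79.5

79.5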